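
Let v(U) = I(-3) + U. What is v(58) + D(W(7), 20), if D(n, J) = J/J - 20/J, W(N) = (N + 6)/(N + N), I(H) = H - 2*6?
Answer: 43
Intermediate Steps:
I(H) = -12 + H (I(H) = H - 12 = -12 + H)
W(N) = (6 + N)/(2*N) (W(N) = (6 + N)/((2*N)) = (6 + N)*(1/(2*N)) = (6 + N)/(2*N))
D(n, J) = 1 - 20/J
v(U) = -15 + U (v(U) = (-12 - 3) + U = -15 + U)
v(58) + D(W(7), 20) = (-15 + 58) + (-20 + 20)/20 = 43 + (1/20)*0 = 43 + 0 = 43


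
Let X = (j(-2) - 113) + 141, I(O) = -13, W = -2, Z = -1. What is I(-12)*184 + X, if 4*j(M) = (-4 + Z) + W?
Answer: -9463/4 ≈ -2365.8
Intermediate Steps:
j(M) = -7/4 (j(M) = ((-4 - 1) - 2)/4 = (-5 - 2)/4 = (1/4)*(-7) = -7/4)
X = 105/4 (X = (-7/4 - 113) + 141 = -459/4 + 141 = 105/4 ≈ 26.250)
I(-12)*184 + X = -13*184 + 105/4 = -2392 + 105/4 = -9463/4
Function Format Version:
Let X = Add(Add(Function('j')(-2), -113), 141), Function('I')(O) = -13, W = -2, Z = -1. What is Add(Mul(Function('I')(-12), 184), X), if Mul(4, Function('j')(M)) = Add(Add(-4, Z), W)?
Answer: Rational(-9463, 4) ≈ -2365.8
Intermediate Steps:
Function('j')(M) = Rational(-7, 4) (Function('j')(M) = Mul(Rational(1, 4), Add(Add(-4, -1), -2)) = Mul(Rational(1, 4), Add(-5, -2)) = Mul(Rational(1, 4), -7) = Rational(-7, 4))
X = Rational(105, 4) (X = Add(Add(Rational(-7, 4), -113), 141) = Add(Rational(-459, 4), 141) = Rational(105, 4) ≈ 26.250)
Add(Mul(Function('I')(-12), 184), X) = Add(Mul(-13, 184), Rational(105, 4)) = Add(-2392, Rational(105, 4)) = Rational(-9463, 4)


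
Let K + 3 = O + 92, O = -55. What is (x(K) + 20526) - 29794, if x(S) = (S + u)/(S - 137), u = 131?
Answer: -954769/103 ≈ -9269.6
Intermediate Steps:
K = 34 (K = -3 + (-55 + 92) = -3 + 37 = 34)
x(S) = (131 + S)/(-137 + S) (x(S) = (S + 131)/(S - 137) = (131 + S)/(-137 + S))
(x(K) + 20526) - 29794 = ((131 + 34)/(-137 + 34) + 20526) - 29794 = (165/(-103) + 20526) - 29794 = (-1/103*165 + 20526) - 29794 = (-165/103 + 20526) - 29794 = 2114013/103 - 29794 = -954769/103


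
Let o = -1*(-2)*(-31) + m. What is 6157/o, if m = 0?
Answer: -6157/62 ≈ -99.306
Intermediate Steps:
o = -62 (o = -1*(-2)*(-31) + 0 = 2*(-31) + 0 = -62 + 0 = -62)
6157/o = 6157/(-62) = 6157*(-1/62) = -6157/62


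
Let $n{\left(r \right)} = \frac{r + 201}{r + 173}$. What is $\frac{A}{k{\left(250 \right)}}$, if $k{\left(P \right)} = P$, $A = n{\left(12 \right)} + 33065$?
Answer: $\frac{3058619}{23125} \approx 132.26$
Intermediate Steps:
$n{\left(r \right)} = \frac{201 + r}{173 + r}$
$A = \frac{6117238}{185}$ ($A = \frac{201 + 12}{173 + 12} + 33065 = \frac{1}{185} \cdot 213 + 33065 = \frac{213}{185} + 33065 = \frac{6117238}{185} \approx 33066.0$)
$\frac{A}{k{\left(250 \right)}} = \frac{6117238}{185 \cdot 250} = \frac{6117238}{185} \cdot \frac{1}{250} = \frac{3058619}{23125}$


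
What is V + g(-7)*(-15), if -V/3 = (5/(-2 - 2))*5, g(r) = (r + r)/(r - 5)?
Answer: 5/4 ≈ 1.2500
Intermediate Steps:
g(r) = 2*r/(-5 + r) (g(r) = (2*r)/(-5 + r) = 2*r/(-5 + r))
V = 75/4 (V = -3*5/(-2 - 2)*5 = -3*5/(-4)*5 = -3*(-1/4*5)*5 = -(-15)*5/4 = -3*(-25/4) = 75/4 ≈ 18.750)
V + g(-7)*(-15) = 75/4 + (2*(-7)/(-5 - 7))*(-15) = 75/4 + (2*(-7)/(-12))*(-15) = 75/4 + (2*(-7)*(-1/12))*(-15) = 75/4 + (7/6)*(-15) = 75/4 - 35/2 = 5/4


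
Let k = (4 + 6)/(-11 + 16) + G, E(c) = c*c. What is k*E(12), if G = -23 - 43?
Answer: -9216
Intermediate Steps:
E(c) = c²
G = -66
k = -64 (k = (4 + 6)/(-11 + 16) - 66 = 10/5 - 66 = 10*(⅕) - 66 = 2 - 66 = -64)
k*E(12) = -64*12² = -64*144 = -9216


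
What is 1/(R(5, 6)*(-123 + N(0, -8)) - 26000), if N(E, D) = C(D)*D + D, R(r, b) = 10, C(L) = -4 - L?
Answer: -1/27630 ≈ -3.6193e-5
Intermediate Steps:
N(E, D) = D + D*(-4 - D) (N(E, D) = (-4 - D)*D + D = D*(-4 - D) + D = D + D*(-4 - D))
1/(R(5, 6)*(-123 + N(0, -8)) - 26000) = 1/(10*(-123 - 1*(-8)*(3 - 8)) - 26000) = 1/(10*(-123 - 1*(-8)*(-5)) - 26000) = 1/(10*(-123 - 40) - 26000) = 1/(10*(-163) - 26000) = 1/(-1630 - 26000) = 1/(-27630) = -1/27630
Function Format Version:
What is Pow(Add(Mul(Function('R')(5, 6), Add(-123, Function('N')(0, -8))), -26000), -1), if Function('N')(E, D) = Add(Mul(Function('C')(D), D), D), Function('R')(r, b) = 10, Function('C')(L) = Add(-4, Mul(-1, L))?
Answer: Rational(-1, 27630) ≈ -3.6193e-5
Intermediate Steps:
Function('N')(E, D) = Add(D, Mul(D, Add(-4, Mul(-1, D)))) (Function('N')(E, D) = Add(Mul(Add(-4, Mul(-1, D)), D), D) = Add(Mul(D, Add(-4, Mul(-1, D))), D) = Add(D, Mul(D, Add(-4, Mul(-1, D)))))
Pow(Add(Mul(Function('R')(5, 6), Add(-123, Function('N')(0, -8))), -26000), -1) = Pow(Add(Mul(10, Add(-123, Mul(-1, -8, Add(3, -8)))), -26000), -1) = Pow(Add(Mul(10, Add(-123, Mul(-1, -8, -5))), -26000), -1) = Pow(Add(Mul(10, Add(-123, -40)), -26000), -1) = Pow(Add(Mul(10, -163), -26000), -1) = Pow(Add(-1630, -26000), -1) = Pow(-27630, -1) = Rational(-1, 27630)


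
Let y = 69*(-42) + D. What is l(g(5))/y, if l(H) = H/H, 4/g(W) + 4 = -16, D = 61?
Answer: -1/2837 ≈ -0.00035249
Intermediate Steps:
g(W) = -⅕ (g(W) = 4/(-4 - 16) = 4/(-20) = 4*(-1/20) = -⅕)
l(H) = 1
y = -2837 (y = 69*(-42) + 61 = -2898 + 61 = -2837)
l(g(5))/y = 1/(-2837) = 1*(-1/2837) = -1/2837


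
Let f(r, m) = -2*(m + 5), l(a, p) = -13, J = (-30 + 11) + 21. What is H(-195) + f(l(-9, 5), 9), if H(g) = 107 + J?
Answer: 81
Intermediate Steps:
J = 2 (J = -19 + 21 = 2)
f(r, m) = -10 - 2*m (f(r, m) = -2*(5 + m) = -10 - 2*m)
H(g) = 109 (H(g) = 107 + 2 = 109)
H(-195) + f(l(-9, 5), 9) = 109 + (-10 - 2*9) = 109 + (-10 - 18) = 109 - 28 = 81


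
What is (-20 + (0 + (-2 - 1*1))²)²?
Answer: 121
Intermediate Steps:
(-20 + (0 + (-2 - 1*1))²)² = (-20 + (0 + (-2 - 1))²)² = (-20 + (0 - 3)²)² = (-20 + (-3)²)² = (-20 + 9)² = (-11)² = 121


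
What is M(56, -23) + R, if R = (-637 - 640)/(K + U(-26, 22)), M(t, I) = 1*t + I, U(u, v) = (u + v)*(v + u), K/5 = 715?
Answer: 117226/3591 ≈ 32.644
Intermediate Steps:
K = 3575 (K = 5*715 = 3575)
U(u, v) = (u + v)² (U(u, v) = (u + v)*(u + v) = (u + v)²)
M(t, I) = I + t (M(t, I) = t + I = I + t)
R = -1277/3591 (R = (-637 - 640)/(3575 + (-26 + 22)²) = -1277/(3575 + (-4)²) = -1277/(3575 + 16) = -1277/3591 ≈ -0.35561)
M(56, -23) + R = (-23 + 56) - 1277/3591 = 33 - 1277/3591 = 117226/3591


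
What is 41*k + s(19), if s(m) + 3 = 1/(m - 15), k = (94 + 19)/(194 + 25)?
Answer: 16123/876 ≈ 18.405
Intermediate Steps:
k = 113/219 ≈ 0.51598
s(m) = -3 + 1/(-15 + m) (s(m) = -3 + 1/(m - 15) = -3 + 1/(-15 + m))
41*k + s(19) = 41*(113/219) + (46 - 3*19)/(-15 + 19) = 4633/219 + (46 - 57)/4 = 4633/219 + (1/4)*(-11) = 4633/219 - 11/4 = 16123/876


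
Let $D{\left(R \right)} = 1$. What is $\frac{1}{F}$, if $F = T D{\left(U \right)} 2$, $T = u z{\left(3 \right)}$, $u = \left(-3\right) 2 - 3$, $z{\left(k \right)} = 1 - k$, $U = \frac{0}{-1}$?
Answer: $\frac{1}{36} \approx 0.027778$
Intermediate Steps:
$U = 0$ ($U = 0 \left(-1\right) = 0$)
$u = -9$ ($u = -6 - 3 = -9$)
$T = 18$ ($T = - 9 \left(1 - 3\right) = \left(-9\right) \left(-2\right) = 18$)
$F = 36$ ($F = 18 \cdot 1 \cdot 2 = 18 \cdot 2 = 36$)
$\frac{1}{F} = \frac{1}{36}$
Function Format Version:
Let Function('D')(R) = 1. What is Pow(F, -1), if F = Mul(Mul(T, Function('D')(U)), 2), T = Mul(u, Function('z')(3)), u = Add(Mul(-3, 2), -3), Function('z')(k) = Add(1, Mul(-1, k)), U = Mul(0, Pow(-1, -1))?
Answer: Rational(1, 36) ≈ 0.027778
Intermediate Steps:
U = 0 (U = Mul(0, -1) = 0)
u = -9 (u = Add(-6, -3) = -9)
T = 18 (T = Mul(-9, Add(1, Mul(-1, 3))) = Mul(-9, Add(1, -3)) = Mul(-9, -2) = 18)
F = 36 (F = Mul(Mul(18, 1), 2) = Mul(18, 2) = 36)
Pow(F, -1) = Pow(36, -1) = Rational(1, 36)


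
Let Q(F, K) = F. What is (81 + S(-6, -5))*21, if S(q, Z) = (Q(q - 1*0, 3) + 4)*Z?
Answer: 1911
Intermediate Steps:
S(q, Z) = Z*(4 + q) (S(q, Z) = ((q - 1*0) + 4)*Z = ((q + 0) + 4)*Z = (q + 4)*Z = (4 + q)*Z = Z*(4 + q))
(81 + S(-6, -5))*21 = (81 - 5*(4 - 6))*21 = (81 - 5*(-2))*21 = (81 + 10)*21 = 91*21 = 1911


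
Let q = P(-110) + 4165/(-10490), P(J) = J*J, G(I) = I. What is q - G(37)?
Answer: 25307341/2098 ≈ 12063.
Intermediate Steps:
P(J) = J**2
q = 25384967/2098 (q = (-110)**2 + 4165/(-10490) = 12100 + 4165*(-1/10490) = 12100 - 833/2098 = 25384967/2098 ≈ 12100.)
q - G(37) = 25384967/2098 - 1*37 = 25384967/2098 - 37 = 25307341/2098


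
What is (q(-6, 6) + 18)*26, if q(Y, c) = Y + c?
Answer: 468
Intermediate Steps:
(q(-6, 6) + 18)*26 = ((-6 + 6) + 18)*26 = (0 + 18)*26 = 18*26 = 468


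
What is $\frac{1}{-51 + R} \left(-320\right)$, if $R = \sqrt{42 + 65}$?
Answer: $\frac{8160}{1247} + \frac{160 \sqrt{107}}{1247} \approx 7.8709$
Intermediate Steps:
$R = \sqrt{107} \approx 10.344$
$\frac{1}{-51 + R} \left(-320\right) = \frac{1}{-51 + \sqrt{107}} \left(-320\right) = - \frac{320}{-51 + \sqrt{107}}$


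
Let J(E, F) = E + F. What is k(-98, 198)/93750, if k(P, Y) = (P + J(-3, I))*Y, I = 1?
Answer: -132/625 ≈ -0.21120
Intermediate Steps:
k(P, Y) = Y*(-2 + P) (k(P, Y) = (P + (-3 + 1))*Y = (P - 2)*Y = (-2 + P)*Y = Y*(-2 + P))
k(-98, 198)/93750 = (198*(-2 - 98))/93750 = (198*(-100))*(1/93750) = -19800*1/93750 = -132/625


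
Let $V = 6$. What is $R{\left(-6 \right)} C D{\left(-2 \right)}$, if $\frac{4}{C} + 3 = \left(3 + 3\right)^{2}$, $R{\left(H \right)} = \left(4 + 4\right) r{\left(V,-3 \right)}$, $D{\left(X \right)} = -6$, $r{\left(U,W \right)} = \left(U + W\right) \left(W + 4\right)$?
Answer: $- \frac{192}{11} \approx -17.455$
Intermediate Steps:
$r{\left(U,W \right)} = \left(4 + W\right) \left(U + W\right)$ ($r{\left(U,W \right)} = \left(U + W\right) \left(4 + W\right) = \left(4 + W\right) \left(U + W\right)$)
$R{\left(H \right)} = 24$ ($R{\left(H \right)} = \left(4 + 4\right) \left(\left(-3\right)^{2} + 4 \cdot 6 + 4 \left(-3\right) + 6 \left(-3\right)\right) = 8 \left(9 + 24 - 12 - 18\right) = 8 \cdot 3 = 24$)
$C = \frac{4}{33}$ ($C = \frac{4}{-3 + \left(3 + 3\right)^{2}} = \frac{4}{-3 + 6^{2}} = \frac{4}{-3 + 36} = \frac{4}{33} \approx 0.12121$)
$R{\left(-6 \right)} C D{\left(-2 \right)} = 24 \cdot \frac{4}{33} \left(-6\right) = \frac{32}{11} \left(-6\right) = - \frac{192}{11}$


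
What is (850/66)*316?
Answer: 134300/33 ≈ 4069.7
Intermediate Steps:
(850/66)*316 = (850*(1/66))*316 = (425/33)*316 = 134300/33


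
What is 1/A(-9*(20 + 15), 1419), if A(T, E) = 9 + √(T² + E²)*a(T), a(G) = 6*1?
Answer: -1/8451135 + 2*√234754/8451135 ≈ 0.00011454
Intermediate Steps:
a(G) = 6
A(T, E) = 9 + 6*√(E² + T²) (A(T, E) = 9 + √(T² + E²)*6 = 9 + √(E² + T²)*6 = 9 + 6*√(E² + T²))
1/A(-9*(20 + 15), 1419) = 1/(9 + 6*√(1419² + (-9*(20 + 15))²)) = 1/(9 + 6*√(2013561 + (-9*35)²)) = 1/(9 + 6*√(2013561 + (-315)²)) = 1/(9 + 6*√(2013561 + 99225)) = 1/(9 + 6*√2112786) = 1/(9 + 6*(3*√234754)) = 1/(9 + 18*√234754)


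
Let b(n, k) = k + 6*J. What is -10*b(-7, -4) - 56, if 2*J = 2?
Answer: -76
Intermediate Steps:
J = 1 (J = (½)*2 = 1)
b(n, k) = 6 + k (b(n, k) = k + 6*1 = k + 6 = 6 + k)
-10*b(-7, -4) - 56 = -10*(6 - 4) - 56 = -10*2 - 56 = -20 - 56 = -76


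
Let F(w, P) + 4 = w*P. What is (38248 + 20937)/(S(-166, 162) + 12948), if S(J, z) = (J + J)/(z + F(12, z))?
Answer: 8886205/1944026 ≈ 4.5710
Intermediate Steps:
F(w, P) = -4 + P*w (F(w, P) = -4 + w*P = -4 + P*w)
S(J, z) = 2*J/(-4 + 13*z) (S(J, z) = (J + J)/(z + (-4 + z*12)) = (2*J)/(z + (-4 + 12*z)) = (2*J)/(-4 + 13*z) = 2*J/(-4 + 13*z))
(38248 + 20937)/(S(-166, 162) + 12948) = (38248 + 20937)/(2*(-166)/(-4 + 13*162) + 12948) = 59185/(2*(-166)/(-4 + 2106) + 12948) = 59185/(2*(-166)/2102 + 12948) = 59185/(2*(-166)*(1/2102) + 12948) = 59185/(-166/1051 + 12948) = 59185/(13608182/1051) = 59185*(1051/13608182) = 8886205/1944026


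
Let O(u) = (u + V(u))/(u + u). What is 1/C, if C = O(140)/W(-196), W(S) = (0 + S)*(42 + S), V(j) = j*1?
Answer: 30184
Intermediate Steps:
V(j) = j
O(u) = 1 (O(u) = (u + u)/(u + u) = (2*u)/((2*u)) = (2*u)*(1/(2*u)) = 1)
W(S) = S*(42 + S)
C = 1/30184 (C = 1/(-196*(42 - 196)) = 1/(-196*(-154)) = 1/30184 ≈ 3.3130e-5)
1/C = 1/(1/30184) = 30184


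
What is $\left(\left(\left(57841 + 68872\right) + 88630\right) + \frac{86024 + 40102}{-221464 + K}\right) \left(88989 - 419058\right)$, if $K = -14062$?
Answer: $- \frac{8370343430030574}{117763} \approx -7.1078 \cdot 10^{10}$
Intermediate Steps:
$\left(\left(\left(57841 + 68872\right) + 88630\right) + \frac{86024 + 40102}{-221464 + K}\right) \left(88989 - 419058\right) = \left(\left(\left(57841 + 68872\right) + 88630\right) + \frac{86024 + 40102}{-221464 - 14062}\right) \left(88989 - 419058\right) = \left(\left(126713 + 88630\right) + \frac{126126}{-235526}\right) \left(-330069\right) = \left(215343 + 126126 \left(- \frac{1}{235526}\right)\right) \left(-330069\right) = \left(215343 - \frac{63063}{117763}\right) \left(-330069\right) = \frac{25359374646}{117763} \left(-330069\right) = - \frac{8370343430030574}{117763}$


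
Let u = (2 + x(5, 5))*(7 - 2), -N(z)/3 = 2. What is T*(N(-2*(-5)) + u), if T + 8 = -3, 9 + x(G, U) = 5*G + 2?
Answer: -1034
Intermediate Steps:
x(G, U) = -7 + 5*G (x(G, U) = -9 + (5*G + 2) = -9 + (2 + 5*G) = -7 + 5*G)
T = -11 (T = -8 - 3 = -11)
N(z) = -6 (N(z) = -3*2 = -6)
u = 100 (u = (2 + (-7 + 5*5))*(7 - 2) = (2 + (-7 + 25))*5 = (2 + 18)*5 = 20*5 = 100)
T*(N(-2*(-5)) + u) = -11*(-6 + 100) = -11*94 = -1034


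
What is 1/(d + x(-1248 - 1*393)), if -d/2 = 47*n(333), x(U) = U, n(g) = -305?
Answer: 1/27029 ≈ 3.6997e-5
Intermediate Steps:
d = 28670 (d = -94*(-305) = -2*(-14335) = 28670)
1/(d + x(-1248 - 1*393)) = 1/(28670 + (-1248 - 1*393)) = 1/(28670 + (-1248 - 393)) = 1/(28670 - 1641) = 1/27029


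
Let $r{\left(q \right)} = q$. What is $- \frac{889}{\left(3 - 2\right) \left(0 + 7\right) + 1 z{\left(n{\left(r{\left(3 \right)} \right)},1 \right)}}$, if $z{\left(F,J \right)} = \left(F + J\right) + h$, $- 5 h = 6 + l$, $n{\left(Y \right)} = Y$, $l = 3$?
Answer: $- \frac{4445}{46} \approx -96.63$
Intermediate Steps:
$h = - \frac{9}{5}$ ($h = - \frac{6 + 3}{5} = \left(- \frac{1}{5}\right) 9 = - \frac{9}{5} \approx -1.8$)
$z{\left(F,J \right)} = - \frac{9}{5} + F + J$ ($z{\left(F,J \right)} = \left(F + J\right) - \frac{9}{5} = - \frac{9}{5} + F + J$)
$- \frac{889}{\left(3 - 2\right) \left(0 + 7\right) + 1 z{\left(n{\left(r{\left(3 \right)} \right)},1 \right)}} = - \frac{889}{\left(3 - 2\right) \left(0 + 7\right) + 1 \left(- \frac{9}{5} + 3 + 1\right)} = - \frac{889}{1 \cdot 7 + 1 \cdot \frac{11}{5}} = - \frac{889}{7 + \frac{11}{5}} = - \frac{889}{\frac{46}{5}} = \left(-889\right) \frac{5}{46} = - \frac{4445}{46}$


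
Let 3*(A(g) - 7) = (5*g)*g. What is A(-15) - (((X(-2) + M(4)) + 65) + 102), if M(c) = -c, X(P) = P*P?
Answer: 215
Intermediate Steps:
X(P) = P²
A(g) = 7 + 5*g²/3 (A(g) = 7 + ((5*g)*g)/3 = 7 + (5*g²)/3 = 7 + 5*g²/3)
A(-15) - (((X(-2) + M(4)) + 65) + 102) = (7 + (5/3)*(-15)²) - ((((-2)² - 1*4) + 65) + 102) = (7 + (5/3)*225) - (((4 - 4) + 65) + 102) = (7 + 375) - ((0 + 65) + 102) = 382 - (65 + 102) = 382 - 1*167 = 382 - 167 = 215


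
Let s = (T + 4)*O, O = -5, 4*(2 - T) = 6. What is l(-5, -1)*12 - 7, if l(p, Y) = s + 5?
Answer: -217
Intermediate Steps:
T = 1/2 (T = 2 - 1/4*6 = 2 - 3/2 = 1/2 ≈ 0.50000)
s = -45/2 (s = (1/2 + 4)*(-5) = (9/2)*(-5) = -45/2 ≈ -22.500)
l(p, Y) = -35/2 (l(p, Y) = -45/2 + 5 = -35/2)
l(-5, -1)*12 - 7 = -35/2*12 - 7 = -210 - 7 = -217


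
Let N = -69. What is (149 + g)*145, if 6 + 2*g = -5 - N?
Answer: 25810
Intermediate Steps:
g = 29 (g = -3 + (-5 - 1*(-69))/2 = -3 + (-5 + 69)/2 = -3 + (½)*64 = -3 + 32 = 29)
(149 + g)*145 = (149 + 29)*145 = 178*145 = 25810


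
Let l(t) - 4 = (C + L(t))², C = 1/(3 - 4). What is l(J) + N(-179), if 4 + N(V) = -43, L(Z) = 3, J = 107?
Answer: -39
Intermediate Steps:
C = -1 (C = 1/(-1) = -1)
l(t) = 8 (l(t) = 4 + (-1 + 3)² = 4 + 2² = 4 + 4 = 8)
N(V) = -47 (N(V) = -4 - 43 = -47)
l(J) + N(-179) = 8 - 47 = -39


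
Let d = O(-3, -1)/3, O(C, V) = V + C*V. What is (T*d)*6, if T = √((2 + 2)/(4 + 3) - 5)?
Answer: 4*I*√217/7 ≈ 8.4177*I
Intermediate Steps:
T = I*√217/7 (T = √(4/7 - 5) = √(-31/7) = I*√217/7 ≈ 2.1044*I)
d = ⅔ (d = -(1 - 3)/3 = -1*(-2)*(⅓) = 2*(⅓) = ⅔ ≈ 0.66667)
(T*d)*6 = ((I*√217/7)*(⅔))*6 = (2*I*√217/21)*6 = 4*I*√217/7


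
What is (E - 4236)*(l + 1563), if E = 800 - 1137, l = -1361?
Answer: -923746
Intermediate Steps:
E = -337
(E - 4236)*(l + 1563) = (-337 - 4236)*(-1361 + 1563) = -4573*202 = -923746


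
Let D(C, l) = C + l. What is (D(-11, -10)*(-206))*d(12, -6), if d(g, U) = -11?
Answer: -47586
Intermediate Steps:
(D(-11, -10)*(-206))*d(12, -6) = ((-11 - 10)*(-206))*(-11) = -21*(-206)*(-11) = 4326*(-11) = -47586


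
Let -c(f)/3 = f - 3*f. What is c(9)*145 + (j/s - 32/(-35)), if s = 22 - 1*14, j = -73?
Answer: 2190101/280 ≈ 7821.8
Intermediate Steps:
c(f) = 6*f (c(f) = -3*(f - 3*f) = -(-6)*f = 6*f)
s = 8 (s = 22 - 14 = 8)
c(9)*145 + (j/s - 32/(-35)) = (6*9)*145 + (-73/8 - 32/(-35)) = 54*145 + (-73*⅛ - 32*(-1/35)) = 7830 + (-73/8 + 32/35) = 7830 - 2299/280 = 2190101/280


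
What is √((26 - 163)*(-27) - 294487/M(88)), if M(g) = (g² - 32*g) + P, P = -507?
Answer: 2*√17748979858/4421 ≈ 60.269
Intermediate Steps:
M(g) = -507 + g² - 32*g (M(g) = (g² - 32*g) - 507 = -507 + g² - 32*g)
√((26 - 163)*(-27) - 294487/M(88)) = √((26 - 163)*(-27) - 294487/(-507 + 88² - 32*88)) = √(-137*(-27) - 294487/(-507 + 7744 - 2816)) = √(3699 - 294487/4421) = √(16058792/4421) = 2*√17748979858/4421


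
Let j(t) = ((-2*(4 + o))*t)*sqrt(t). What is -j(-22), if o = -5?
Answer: 44*I*sqrt(22) ≈ 206.38*I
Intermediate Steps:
j(t) = 2*t**(3/2) (j(t) = ((-2*(4 - 5))*t)*sqrt(t) = ((-2*(-1))*t)*sqrt(t) = (2*t)*sqrt(t) = 2*t**(3/2))
-j(-22) = -2*(-22)**(3/2) = -2*(-22*I*sqrt(22)) = -(-44)*I*sqrt(22) = 44*I*sqrt(22)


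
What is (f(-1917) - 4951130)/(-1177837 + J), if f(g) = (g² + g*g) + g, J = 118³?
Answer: 2396731/465195 ≈ 5.1521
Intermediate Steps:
J = 1643032
f(g) = g + 2*g² (f(g) = (g² + g²) + g = 2*g² + g = g + 2*g²)
(f(-1917) - 4951130)/(-1177837 + J) = (-1917*(1 + 2*(-1917)) - 4951130)/(-1177837 + 1643032) = (-1917*(1 - 3834) - 4951130)/465195 = (-1917*(-3833) - 4951130)*(1/465195) = (7347861 - 4951130)*(1/465195) = 2396731*(1/465195) = 2396731/465195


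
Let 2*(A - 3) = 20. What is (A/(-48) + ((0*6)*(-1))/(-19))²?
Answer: 169/2304 ≈ 0.073351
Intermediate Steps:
A = 13 (A = 3 + (½)*20 = 3 + 10 = 13)
(A/(-48) + ((0*6)*(-1))/(-19))² = (13/(-48) + ((0*6)*(-1))/(-19))² = (13*(-1/48) + (0*(-1))*(-1/19))² = (-13/48 + 0*(-1/19))² = (-13/48 + 0)² = (-13/48)² = 169/2304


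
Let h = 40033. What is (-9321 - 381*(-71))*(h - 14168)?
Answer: 458586450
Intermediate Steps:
(-9321 - 381*(-71))*(h - 14168) = (-9321 - 381*(-71))*(40033 - 14168) = (-9321 + 27051)*25865 = 17730*25865 = 458586450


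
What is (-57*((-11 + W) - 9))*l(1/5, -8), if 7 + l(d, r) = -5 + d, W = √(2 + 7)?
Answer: -57171/5 ≈ -11434.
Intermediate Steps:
W = 3 (W = √9 = 3)
l(d, r) = -12 + d (l(d, r) = -7 + (-5 + d) = -12 + d)
(-57*((-11 + W) - 9))*l(1/5, -8) = (-57*((-11 + 3) - 9))*(-12 + 1/5) = (-57*(-8 - 9))*(-12 + ⅕) = -57*(-17)*(-59/5) = 969*(-59/5) = -57171/5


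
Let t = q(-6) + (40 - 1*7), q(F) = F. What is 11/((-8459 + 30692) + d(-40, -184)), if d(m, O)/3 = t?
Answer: 11/22314 ≈ 0.00049296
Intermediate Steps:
t = 27 (t = -6 + (40 - 1*7) = -6 + (40 - 7) = -6 + 33 = 27)
d(m, O) = 81 (d(m, O) = 3*27 = 81)
11/((-8459 + 30692) + d(-40, -184)) = 11/((-8459 + 30692) + 81) = 11/(22233 + 81) = 11/22314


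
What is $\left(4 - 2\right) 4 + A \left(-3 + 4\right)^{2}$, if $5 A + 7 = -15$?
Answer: $\frac{18}{5} \approx 3.6$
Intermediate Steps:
$A = - \frac{22}{5}$ ($A = - \frac{7}{5} + \frac{1}{5} \left(-15\right) = - \frac{7}{5} - 3 = - \frac{22}{5} \approx -4.4$)
$\left(4 - 2\right) 4 + A \left(-3 + 4\right)^{2} = \left(4 - 2\right) 4 - \frac{22 \left(-3 + 4\right)^{2}}{5} = 2 \cdot 4 - \frac{22 \cdot 1^{2}}{5} = 8 - \frac{22}{5} = \frac{18}{5}$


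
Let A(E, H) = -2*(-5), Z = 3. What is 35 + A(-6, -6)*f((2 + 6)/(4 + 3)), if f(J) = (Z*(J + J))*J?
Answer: 5555/49 ≈ 113.37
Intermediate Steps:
A(E, H) = 10
f(J) = 6*J² (f(J) = (3*(J + J))*J = (3*(2*J))*J = (6*J)*J = 6*J²)
35 + A(-6, -6)*f((2 + 6)/(4 + 3)) = 35 + 10*(6*((2 + 6)/(4 + 3))²) = 35 + 10*(6*(8/7)²) = 35 + 10*(6*(64/49)) = 35 + 10*(384/49) = 35 + 3840/49 = 5555/49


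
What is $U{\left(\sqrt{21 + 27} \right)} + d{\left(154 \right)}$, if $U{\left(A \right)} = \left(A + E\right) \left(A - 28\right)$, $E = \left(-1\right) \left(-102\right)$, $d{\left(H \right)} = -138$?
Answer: $-2946 + 296 \sqrt{3} \approx -2433.3$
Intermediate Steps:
$E = 102$
$U{\left(A \right)} = \left(-28 + A\right) \left(102 + A\right)$ ($U{\left(A \right)} = \left(A + 102\right) \left(A - 28\right) = \left(102 + A\right) \left(-28 + A\right) = \left(-28 + A\right) \left(102 + A\right)$)
$U{\left(\sqrt{21 + 27} \right)} + d{\left(154 \right)} = \left(-2856 + \left(\sqrt{21 + 27}\right)^{2} + 74 \sqrt{21 + 27}\right) - 138 = \left(-2856 + \left(\sqrt{48}\right)^{2} + 74 \sqrt{48}\right) - 138 = \left(-2856 + \left(4 \sqrt{3}\right)^{2} + 74 \cdot 4 \sqrt{3}\right) - 138 = \left(-2856 + 48 + 296 \sqrt{3}\right) - 138 = \left(-2808 + 296 \sqrt{3}\right) - 138 = -2946 + 296 \sqrt{3}$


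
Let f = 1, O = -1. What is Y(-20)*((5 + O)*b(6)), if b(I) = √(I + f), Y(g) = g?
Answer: -80*√7 ≈ -211.66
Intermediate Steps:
b(I) = √(1 + I) (b(I) = √(I + 1) = √(1 + I))
Y(-20)*((5 + O)*b(6)) = -20*(5 - 1)*√(1 + 6) = -80*√7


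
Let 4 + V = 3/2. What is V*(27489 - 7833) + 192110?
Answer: 142970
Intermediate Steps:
V = -5/2 (V = -4 + 3/2 = -5/2 ≈ -2.5000)
V*(27489 - 7833) + 192110 = -5*(27489 - 7833)/2 + 192110 = -5/2*19656 + 192110 = -49140 + 192110 = 142970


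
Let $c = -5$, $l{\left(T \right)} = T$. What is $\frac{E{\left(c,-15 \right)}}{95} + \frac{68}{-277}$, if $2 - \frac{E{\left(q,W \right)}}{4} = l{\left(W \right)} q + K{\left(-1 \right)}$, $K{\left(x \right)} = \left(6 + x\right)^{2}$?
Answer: $- \frac{115044}{26315} \approx -4.3718$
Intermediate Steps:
$E{\left(q,W \right)} = -92 - 4 W q$ ($E{\left(q,W \right)} = 8 - 4 \left(W q + \left(6 - 1\right)^{2}\right) = 8 - 4 \left(W q + 5^{2}\right) = 8 - 4 \left(W q + 25\right) = 8 - 4 \left(25 + W q\right) = 8 - \left(100 + 4 W q\right) = -92 - 4 W q$)
$\frac{E{\left(c,-15 \right)}}{95} + \frac{68}{-277} = \frac{-92 - \left(-60\right) \left(-5\right)}{95} + \frac{68}{-277} = \left(-92 - 300\right) \frac{1}{95} + 68 \left(- \frac{1}{277}\right) = \left(-392\right) \frac{1}{95} - \frac{68}{277} = - \frac{392}{95} - \frac{68}{277} = - \frac{115044}{26315}$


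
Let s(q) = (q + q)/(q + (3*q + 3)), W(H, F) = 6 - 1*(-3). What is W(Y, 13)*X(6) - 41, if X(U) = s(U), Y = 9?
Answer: -37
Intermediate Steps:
W(H, F) = 9 (W(H, F) = 6 + 3 = 9)
s(q) = 2*q/(3 + 4*q) (s(q) = (2*q)/(q + (3 + 3*q)) = (2*q)/(3 + 4*q) = 2*q/(3 + 4*q))
X(U) = 2*U/(3 + 4*U)
W(Y, 13)*X(6) - 41 = 9*(2*6/(3 + 4*6)) - 41 = 9*(2*6/(3 + 24)) - 41 = 9*(2*6/27) - 41 = 9*(2*6*(1/27)) - 41 = 9*(4/9) - 41 = 4 - 41 = -37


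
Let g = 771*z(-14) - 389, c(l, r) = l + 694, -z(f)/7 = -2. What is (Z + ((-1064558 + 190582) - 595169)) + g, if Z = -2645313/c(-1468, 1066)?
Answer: -375473149/258 ≈ -1.4553e+6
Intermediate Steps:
z(f) = 14 (z(f) = -7*(-2) = 14)
c(l, r) = 694 + l
g = 10405 (g = 771*14 - 389 = 10794 - 389 = 10405)
Z = 881771/258 (Z = -2645313/(694 - 1468) = -2645313/(-774) = -2645313*(-1/774) = 881771/258 ≈ 3417.7)
(Z + ((-1064558 + 190582) - 595169)) + g = (881771/258 + ((-1064558 + 190582) - 595169)) + 10405 = (881771/258 + (-873976 - 595169)) + 10405 = (881771/258 - 1469145) + 10405 = -378157639/258 + 10405 = -375473149/258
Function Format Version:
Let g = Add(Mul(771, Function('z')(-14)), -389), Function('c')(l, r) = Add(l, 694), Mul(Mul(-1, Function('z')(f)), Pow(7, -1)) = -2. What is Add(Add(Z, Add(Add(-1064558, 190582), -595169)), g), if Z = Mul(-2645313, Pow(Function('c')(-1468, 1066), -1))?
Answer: Rational(-375473149, 258) ≈ -1.4553e+6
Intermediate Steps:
Function('z')(f) = 14 (Function('z')(f) = Mul(-7, -2) = 14)
Function('c')(l, r) = Add(694, l)
g = 10405 (g = Add(Mul(771, 14), -389) = Add(10794, -389) = 10405)
Z = Rational(881771, 258) (Z = Mul(-2645313, Pow(Add(694, -1468), -1)) = Mul(-2645313, Pow(-774, -1)) = Mul(-2645313, Rational(-1, 774)) = Rational(881771, 258) ≈ 3417.7)
Add(Add(Z, Add(Add(-1064558, 190582), -595169)), g) = Add(Add(Rational(881771, 258), Add(Add(-1064558, 190582), -595169)), 10405) = Add(Add(Rational(881771, 258), Add(-873976, -595169)), 10405) = Add(Add(Rational(881771, 258), -1469145), 10405) = Add(Rational(-378157639, 258), 10405) = Rational(-375473149, 258)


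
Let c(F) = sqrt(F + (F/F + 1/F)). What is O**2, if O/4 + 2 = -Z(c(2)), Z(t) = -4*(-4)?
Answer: 5184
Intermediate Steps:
c(F) = sqrt(1 + F + 1/F) (c(F) = sqrt(F + (1 + 1/F)) = sqrt(1 + F + 1/F))
Z(t) = 16
O = -72 (O = -8 + 4*(-1*16) = -8 + 4*(-16) = -8 - 64 = -72)
O**2 = (-72)**2 = 5184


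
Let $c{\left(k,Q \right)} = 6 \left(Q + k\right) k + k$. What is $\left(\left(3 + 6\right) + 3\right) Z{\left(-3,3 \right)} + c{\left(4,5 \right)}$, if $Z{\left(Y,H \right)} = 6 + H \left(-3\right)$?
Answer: $184$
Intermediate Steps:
$Z{\left(Y,H \right)} = 6 - 3 H$
$c{\left(k,Q \right)} = k + k \left(6 Q + 6 k\right)$ ($c{\left(k,Q \right)} = \left(6 Q + 6 k\right) k + k = k \left(6 Q + 6 k\right) + k = k + k \left(6 Q + 6 k\right)$)
$\left(\left(3 + 6\right) + 3\right) Z{\left(-3,3 \right)} + c{\left(4,5 \right)} = \left(\left(3 + 6\right) + 3\right) \left(6 - 9\right) + 4 \left(1 + 6 \cdot 5 + 6 \cdot 4\right) = \left(9 + 3\right) \left(6 - 9\right) + 4 \left(1 + 30 + 24\right) = 12 \left(-3\right) + 4 \cdot 55 = -36 + 220 = 184$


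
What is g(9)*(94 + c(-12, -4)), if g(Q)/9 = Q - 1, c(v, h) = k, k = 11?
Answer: 7560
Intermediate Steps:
c(v, h) = 11
g(Q) = -9 + 9*Q (g(Q) = 9*(Q - 1) = 9*(-1 + Q) = -9 + 9*Q)
g(9)*(94 + c(-12, -4)) = (-9 + 9*9)*(94 + 11) = (-9 + 81)*105 = 72*105 = 7560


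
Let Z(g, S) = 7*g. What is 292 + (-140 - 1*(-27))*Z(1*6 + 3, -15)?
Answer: -6827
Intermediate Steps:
292 + (-140 - 1*(-27))*Z(1*6 + 3, -15) = 292 + (-140 - 1*(-27))*(7*(1*6 + 3)) = 292 + (-140 + 27)*(7*(6 + 3)) = 292 - 791*9 = 292 - 113*63 = 292 - 7119 = -6827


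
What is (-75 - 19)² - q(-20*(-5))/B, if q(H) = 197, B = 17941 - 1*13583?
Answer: 38507091/4358 ≈ 8836.0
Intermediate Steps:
B = 4358 (B = 17941 - 13583 = 4358)
(-75 - 19)² - q(-20*(-5))/B = (-75 - 19)² - 197/4358 = (-94)² - 197/4358 = 8836 - 1*197/4358 = 8836 - 197/4358 = 38507091/4358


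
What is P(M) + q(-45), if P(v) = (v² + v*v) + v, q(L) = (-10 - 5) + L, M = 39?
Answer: 3021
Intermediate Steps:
q(L) = -15 + L
P(v) = v + 2*v² (P(v) = (v² + v²) + v = 2*v² + v = v + 2*v²)
P(M) + q(-45) = 39*(1 + 2*39) + (-15 - 45) = 39*(1 + 78) - 60 = 39*79 - 60 = 3081 - 60 = 3021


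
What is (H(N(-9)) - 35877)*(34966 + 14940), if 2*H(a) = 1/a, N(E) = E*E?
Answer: -145028657569/81 ≈ -1.7905e+9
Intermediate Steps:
N(E) = E**2
H(a) = 1/(2*a)
(H(N(-9)) - 35877)*(34966 + 14940) = (1/(2*((-9)**2)) - 35877)*(34966 + 14940) = ((1/2)/81 - 35877)*49906 = ((1/2)*(1/81) - 35877)*49906 = (1/162 - 35877)*49906 = -5812073/162*49906 = -145028657569/81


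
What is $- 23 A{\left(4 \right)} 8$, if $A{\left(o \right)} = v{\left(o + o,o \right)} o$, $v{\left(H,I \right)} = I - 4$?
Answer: $0$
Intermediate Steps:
$v{\left(H,I \right)} = -4 + I$
$A{\left(o \right)} = o \left(-4 + o\right)$ ($A{\left(o \right)} = \left(-4 + o\right) o = o \left(-4 + o\right)$)
$- 23 A{\left(4 \right)} 8 = - 23 \cdot 4 \left(-4 + 4\right) 8 = - 23 \cdot 4 \cdot 0 \cdot 8 = \left(-23\right) 0 \cdot 8 = 0 \cdot 8 = 0$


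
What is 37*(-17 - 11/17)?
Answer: -11100/17 ≈ -652.94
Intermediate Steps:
37*(-17 - 11/17) = 37*(-300/17) = -11100/17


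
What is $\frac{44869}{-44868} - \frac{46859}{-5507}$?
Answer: $\frac{1855376029}{247088076} \approx 7.509$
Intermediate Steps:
$\frac{44869}{-44868} - \frac{46859}{-5507} = 44869 \left(- \frac{1}{44868}\right) - - \frac{46859}{5507} = - \frac{44869}{44868} + \frac{46859}{5507} = \frac{1855376029}{247088076}$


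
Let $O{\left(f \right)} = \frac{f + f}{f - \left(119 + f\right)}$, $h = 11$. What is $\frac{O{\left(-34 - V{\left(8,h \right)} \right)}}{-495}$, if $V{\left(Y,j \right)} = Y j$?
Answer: $- \frac{244}{58905} \approx -0.0041423$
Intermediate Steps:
$O{\left(f \right)} = - \frac{2 f}{119}$ ($O{\left(f \right)} = \frac{2 f}{-119} = 2 f \left(- \frac{1}{119}\right) = - \frac{2 f}{119}$)
$\frac{O{\left(-34 - V{\left(8,h \right)} \right)}}{-495} = \frac{\left(- \frac{2}{119}\right) \left(-34 - 8 \cdot 11\right)}{-495} = - \frac{2 \left(-34 - 88\right)}{119} \left(- \frac{1}{495}\right) = \left(- \frac{2}{119}\right) \left(-122\right) \left(- \frac{1}{495}\right) = \frac{244}{119} \left(- \frac{1}{495}\right) = - \frac{244}{58905}$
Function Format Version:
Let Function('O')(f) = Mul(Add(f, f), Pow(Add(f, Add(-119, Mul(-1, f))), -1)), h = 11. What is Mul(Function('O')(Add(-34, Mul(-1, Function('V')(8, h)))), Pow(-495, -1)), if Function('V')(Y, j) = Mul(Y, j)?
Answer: Rational(-244, 58905) ≈ -0.0041423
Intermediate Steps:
Function('O')(f) = Mul(Rational(-2, 119), f) (Function('O')(f) = Mul(Mul(2, f), Pow(-119, -1)) = Mul(Mul(2, f), Rational(-1, 119)) = Mul(Rational(-2, 119), f))
Mul(Function('O')(Add(-34, Mul(-1, Function('V')(8, h)))), Pow(-495, -1)) = Mul(Mul(Rational(-2, 119), Add(-34, Mul(-1, Mul(8, 11)))), Pow(-495, -1)) = Mul(Mul(Rational(-2, 119), Add(-34, Mul(-1, 88))), Rational(-1, 495)) = Mul(Mul(Rational(-2, 119), Add(-34, -88)), Rational(-1, 495)) = Mul(Mul(Rational(-2, 119), -122), Rational(-1, 495)) = Mul(Rational(244, 119), Rational(-1, 495)) = Rational(-244, 58905)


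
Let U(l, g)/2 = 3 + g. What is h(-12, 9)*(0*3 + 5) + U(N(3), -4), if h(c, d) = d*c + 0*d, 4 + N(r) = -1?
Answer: -542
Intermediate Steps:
N(r) = -5 (N(r) = -4 - 1 = -5)
h(c, d) = c*d (h(c, d) = c*d + 0 = c*d)
U(l, g) = 6 + 2*g (U(l, g) = 2*(3 + g) = 6 + 2*g)
h(-12, 9)*(0*3 + 5) + U(N(3), -4) = (-12*9)*(0*3 + 5) + (6 + 2*(-4)) = -108*(0 + 5) + (6 - 8) = -108*5 - 2 = -540 - 2 = -542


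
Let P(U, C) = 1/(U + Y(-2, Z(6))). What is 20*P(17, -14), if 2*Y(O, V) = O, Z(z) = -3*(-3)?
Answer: 5/4 ≈ 1.2500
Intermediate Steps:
Z(z) = 9
Y(O, V) = O/2
P(U, C) = 1/(-1 + U) (P(U, C) = 1/(U + (½)*(-2)) = 1/(U - 1) = 1/(-1 + U))
20*P(17, -14) = 20/(-1 + 17) = 20/16 = 20*(1/16) = 5/4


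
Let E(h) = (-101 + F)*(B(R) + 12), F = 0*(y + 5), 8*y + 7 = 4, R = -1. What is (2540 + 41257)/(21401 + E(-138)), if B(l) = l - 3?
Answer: 43797/20593 ≈ 2.1268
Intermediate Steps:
y = -3/8 (y = -7/8 + (⅛)*4 = -7/8 + ½ = -3/8 ≈ -0.37500)
B(l) = -3 + l
F = 0 (F = 0*(-3/8 + 5) = 0*(37/8) = 0)
E(h) = -808 (E(h) = (-101 + 0)*((-3 - 1) + 12) = -101*(-4 + 12) = -101*8 = -808)
(2540 + 41257)/(21401 + E(-138)) = (2540 + 41257)/(21401 - 808) = 43797/20593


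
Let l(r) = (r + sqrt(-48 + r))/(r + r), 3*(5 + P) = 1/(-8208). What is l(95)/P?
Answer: -12312/123121 - 648*sqrt(47)/615605 ≈ -0.10722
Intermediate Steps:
P = -123121/24624 (P = -5 + (1/3)/(-8208) = -5 + (1/3)*(-1/8208) = -5 - 1/24624 = -123121/24624 ≈ -5.0000)
l(r) = (r + sqrt(-48 + r))/(2*r) (l(r) = (r + sqrt(-48 + r))/((2*r)) = (r + sqrt(-48 + r))*(1/(2*r)) = (r + sqrt(-48 + r))/(2*r))
l(95)/P = ((1/2)*(95 + sqrt(-48 + 95))/95)/(-123121/24624) = ((1/2)*(1/95)*(95 + sqrt(47)))*(-24624/123121) = (1/2 + sqrt(47)/190)*(-24624/123121) = -12312/123121 - 648*sqrt(47)/615605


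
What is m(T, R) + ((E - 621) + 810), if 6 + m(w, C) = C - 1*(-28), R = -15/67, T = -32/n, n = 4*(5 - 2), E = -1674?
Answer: -98036/67 ≈ -1463.2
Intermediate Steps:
n = 12 (n = 4*3 = 12)
T = -8/3 (T = -32/12 = -32*1/12 = -8/3 ≈ -2.6667)
R = -15/67 (R = -15*1/67 = -15/67 ≈ -0.22388)
m(w, C) = 22 + C (m(w, C) = -6 + (C - 1*(-28)) = -6 + (C + 28) = -6 + (28 + C) = 22 + C)
m(T, R) + ((E - 621) + 810) = (22 - 15/67) + ((-1674 - 621) + 810) = 1459/67 + (-2295 + 810) = 1459/67 - 1485 = -98036/67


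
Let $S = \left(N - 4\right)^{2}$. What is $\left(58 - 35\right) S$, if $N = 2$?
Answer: $92$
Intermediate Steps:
$S = 4$ ($S = \left(2 - 4\right)^{2} = \left(-2\right)^{2} = 4$)
$\left(58 - 35\right) S = \left(58 - 35\right) 4 = 23 \cdot 4 = 92$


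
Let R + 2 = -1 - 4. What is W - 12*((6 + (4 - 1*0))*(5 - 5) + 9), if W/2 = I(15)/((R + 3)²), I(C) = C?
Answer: -849/8 ≈ -106.13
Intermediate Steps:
R = -7 (R = -2 + (-1 - 4) = -2 - 5 = -7)
W = 15/8 (W = 2*(15/((-7 + 3)²)) = 2*(15/((-4)²)) = 2*(15/16) = 15/8 ≈ 1.8750)
W - 12*((6 + (4 - 1*0))*(5 - 5) + 9) = 15/8 - 12*((6 + (4 - 1*0))*(5 - 5) + 9) = 15/8 - 12*((6 + (4 + 0))*0 + 9) = 15/8 - 12*((6 + 4)*0 + 9) = 15/8 - 12*(10*0 + 9) = 15/8 - 12*(0 + 9) = 15/8 - 12*9 = 15/8 - 1*108 = 15/8 - 108 = -849/8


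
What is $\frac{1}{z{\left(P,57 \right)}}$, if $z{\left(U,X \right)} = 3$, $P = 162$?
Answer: $\frac{1}{3} \approx 0.33333$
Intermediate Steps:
$\frac{1}{z{\left(P,57 \right)}} = \frac{1}{3}$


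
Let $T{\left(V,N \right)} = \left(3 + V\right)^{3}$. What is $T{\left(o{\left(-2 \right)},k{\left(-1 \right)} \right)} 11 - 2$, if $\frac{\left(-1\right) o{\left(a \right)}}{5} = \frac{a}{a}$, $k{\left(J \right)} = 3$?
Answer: $-90$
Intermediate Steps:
$o{\left(a \right)} = -5$ ($o{\left(a \right)} = - 5 \frac{a}{a} = \left(-5\right) 1 = -5$)
$T{\left(o{\left(-2 \right)},k{\left(-1 \right)} \right)} 11 - 2 = \left(3 - 5\right)^{3} \cdot 11 - 2 = \left(-2\right)^{3} \cdot 11 - 2 = \left(-8\right) 11 - 2 = -88 - 2 = -90$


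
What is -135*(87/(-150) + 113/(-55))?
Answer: 39123/110 ≈ 355.66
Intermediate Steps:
-135*(87/(-150) + 113/(-55)) = -135*(87*(-1/150) + 113*(-1/55)) = -135*(-29/50 - 113/55) = -135*(-1449/550) = 39123/110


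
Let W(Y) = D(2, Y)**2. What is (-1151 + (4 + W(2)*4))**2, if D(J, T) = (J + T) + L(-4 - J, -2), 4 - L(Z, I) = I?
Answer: 558009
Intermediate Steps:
L(Z, I) = 4 - I
D(J, T) = 6 + J + T (D(J, T) = (J + T) + (4 - 1*(-2)) = (J + T) + (4 + 2) = (J + T) + 6 = 6 + J + T)
W(Y) = (8 + Y)**2 (W(Y) = (6 + 2 + Y)**2 = (8 + Y)**2)
(-1151 + (4 + W(2)*4))**2 = (-1151 + (4 + (8 + 2)**2*4))**2 = (-1151 + (4 + 10**2*4))**2 = (-1151 + (4 + 100*4))**2 = (-1151 + (4 + 400))**2 = (-1151 + 404)**2 = (-747)**2 = 558009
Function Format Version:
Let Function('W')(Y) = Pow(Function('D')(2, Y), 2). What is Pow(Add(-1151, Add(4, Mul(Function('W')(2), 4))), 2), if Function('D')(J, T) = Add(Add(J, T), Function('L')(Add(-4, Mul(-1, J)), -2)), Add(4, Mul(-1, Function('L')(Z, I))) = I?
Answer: 558009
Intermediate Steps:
Function('L')(Z, I) = Add(4, Mul(-1, I))
Function('D')(J, T) = Add(6, J, T) (Function('D')(J, T) = Add(Add(J, T), Add(4, Mul(-1, -2))) = Add(Add(J, T), Add(4, 2)) = Add(Add(J, T), 6) = Add(6, J, T))
Function('W')(Y) = Pow(Add(8, Y), 2) (Function('W')(Y) = Pow(Add(6, 2, Y), 2) = Pow(Add(8, Y), 2))
Pow(Add(-1151, Add(4, Mul(Function('W')(2), 4))), 2) = Pow(Add(-1151, Add(4, Mul(Pow(Add(8, 2), 2), 4))), 2) = Pow(Add(-1151, Add(4, Mul(Pow(10, 2), 4))), 2) = Pow(Add(-1151, Add(4, Mul(100, 4))), 2) = Pow(Add(-1151, Add(4, 400)), 2) = Pow(Add(-1151, 404), 2) = Pow(-747, 2) = 558009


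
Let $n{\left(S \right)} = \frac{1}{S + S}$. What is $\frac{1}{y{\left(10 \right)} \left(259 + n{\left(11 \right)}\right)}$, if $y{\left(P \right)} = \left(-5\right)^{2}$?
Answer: $\frac{22}{142475} \approx 0.00015441$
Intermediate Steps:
$y{\left(P \right)} = 25$
$n{\left(S \right)} = \frac{1}{2 S}$
$\frac{1}{y{\left(10 \right)} \left(259 + n{\left(11 \right)}\right)} = \frac{1}{25 \left(259 + \frac{1}{2 \cdot 11}\right)} = \frac{1}{25 \left(259 + \frac{1}{2} \cdot \frac{1}{11}\right)} = \frac{1}{25 \left(259 + \frac{1}{22}\right)} = \frac{1}{25 \cdot \frac{5699}{22}} = \frac{1}{\frac{142475}{22}} = \frac{22}{142475}$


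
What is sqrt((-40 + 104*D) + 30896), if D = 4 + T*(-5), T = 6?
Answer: 6*sqrt(782) ≈ 167.79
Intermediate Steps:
D = -26 (D = 4 + 6*(-5) = 4 - 30 = -26)
sqrt((-40 + 104*D) + 30896) = sqrt((-40 + 104*(-26)) + 30896) = sqrt((-40 - 2704) + 30896) = sqrt(-2744 + 30896) = sqrt(28152) = 6*sqrt(782)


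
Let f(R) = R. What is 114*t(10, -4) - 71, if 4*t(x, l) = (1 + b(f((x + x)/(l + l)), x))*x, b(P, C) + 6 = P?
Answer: -4417/2 ≈ -2208.5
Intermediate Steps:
b(P, C) = -6 + P
t(x, l) = x*(-5 + x/l)/4 (t(x, l) = ((1 + (-6 + (x + x)/(l + l)))*x)/4 = ((1 + (-6 + (2*x)/((2*l))))*x)/4 = ((1 + (-6 + (2*x)*(1/(2*l))))*x)/4 = ((1 + (-6 + x/l))*x)/4 = ((-5 + x/l)*x)/4 = (x*(-5 + x/l))/4 = x*(-5 + x/l)/4)
114*t(10, -4) - 71 = 114*((1/4)*10*(10 - 5*(-4))/(-4)) - 71 = 114*((1/4)*10*(-1/4)*(10 + 20)) - 71 = 114*((1/4)*10*(-1/4)*30) - 71 = 114*(-75/4) - 71 = -4275/2 - 71 = -4417/2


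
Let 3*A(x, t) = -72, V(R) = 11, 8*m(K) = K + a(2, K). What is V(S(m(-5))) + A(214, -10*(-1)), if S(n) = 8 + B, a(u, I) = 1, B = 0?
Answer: -13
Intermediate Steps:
m(K) = ⅛ + K/8 (m(K) = (K + 1)/8 = (1 + K)/8 = ⅛ + K/8)
S(n) = 8 (S(n) = 8 + 0 = 8)
A(x, t) = -24 (A(x, t) = (⅓)*(-72) = -24)
V(S(m(-5))) + A(214, -10*(-1)) = 11 - 24 = -13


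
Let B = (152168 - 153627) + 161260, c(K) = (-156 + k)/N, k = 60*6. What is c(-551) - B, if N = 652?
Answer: -26047512/163 ≈ -1.5980e+5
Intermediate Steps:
k = 360
c(K) = 51/163 (c(K) = (-156 + 360)/652 = 204*(1/652) = 51/163)
B = 159801 (B = -1459 + 161260 = 159801)
c(-551) - B = 51/163 - 1*159801 = 51/163 - 159801 = -26047512/163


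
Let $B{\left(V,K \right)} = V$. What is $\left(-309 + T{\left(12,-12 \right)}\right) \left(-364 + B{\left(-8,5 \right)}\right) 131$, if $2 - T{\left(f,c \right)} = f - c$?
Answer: $16130292$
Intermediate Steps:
$T{\left(f,c \right)} = 2 + c - f$ ($T{\left(f,c \right)} = 2 - \left(f - c\right) = 2 + \left(c - f\right) = 2 + c - f$)
$\left(-309 + T{\left(12,-12 \right)}\right) \left(-364 + B{\left(-8,5 \right)}\right) 131 = \left(-309 - 22\right) \left(-364 - 8\right) 131 = \left(-309 - 22\right) \left(-372\right) 131 = \left(-331\right) \left(-372\right) 131 = 123132 \cdot 131 = 16130292$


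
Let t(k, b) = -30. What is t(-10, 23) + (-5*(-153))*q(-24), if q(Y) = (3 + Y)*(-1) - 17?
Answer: 3030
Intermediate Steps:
q(Y) = -20 - Y (q(Y) = (-3 - Y) - 17 = -20 - Y)
t(-10, 23) + (-5*(-153))*q(-24) = -30 + (-5*(-153))*(-20 - 1*(-24)) = -30 + 765*(-20 + 24) = -30 + 765*4 = -30 + 3060 = 3030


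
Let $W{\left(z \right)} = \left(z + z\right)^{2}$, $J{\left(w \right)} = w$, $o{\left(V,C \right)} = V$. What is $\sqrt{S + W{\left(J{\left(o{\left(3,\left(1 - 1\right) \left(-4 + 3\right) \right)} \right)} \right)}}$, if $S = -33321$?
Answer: $i \sqrt{33285} \approx 182.44 i$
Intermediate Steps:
$W{\left(z \right)} = 4 z^{2}$ ($W{\left(z \right)} = \left(2 z\right)^{2} = 4 z^{2}$)
$\sqrt{S + W{\left(J{\left(o{\left(3,\left(1 - 1\right) \left(-4 + 3\right) \right)} \right)} \right)}} = \sqrt{-33321 + 4 \cdot 3^{2}} = \sqrt{-33321 + 4 \cdot 9} = \sqrt{-33321 + 36} = \sqrt{-33285} = i \sqrt{33285}$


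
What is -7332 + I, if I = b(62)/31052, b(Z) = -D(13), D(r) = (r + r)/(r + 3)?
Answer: -1821386125/248416 ≈ -7332.0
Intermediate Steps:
D(r) = 2*r/(3 + r) (D(r) = (2*r)/(3 + r) = 2*r/(3 + r))
b(Z) = -13/8 (b(Z) = -2*13/(3 + 13) = -2*13/16 = -1*13/8 = -13/8)
I = -13/248416 (I = -13/8/31052 = -13/8*1/31052 = -13/248416 ≈ -5.2332e-5)
-7332 + I = -7332 - 13/248416 = -1821386125/248416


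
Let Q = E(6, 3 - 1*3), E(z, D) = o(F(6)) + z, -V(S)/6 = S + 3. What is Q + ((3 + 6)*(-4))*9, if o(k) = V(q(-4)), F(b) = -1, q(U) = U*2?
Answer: -288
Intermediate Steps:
q(U) = 2*U
V(S) = -18 - 6*S (V(S) = -6*(S + 3) = -6*(3 + S) = -18 - 6*S)
o(k) = 30 (o(k) = -18 - 12*(-4) = -18 - 6*(-8) = -18 + 48 = 30)
E(z, D) = 30 + z
Q = 36 (Q = 30 + 6 = 36)
Q + ((3 + 6)*(-4))*9 = 36 + ((3 + 6)*(-4))*9 = 36 + (9*(-4))*9 = 36 - 36*9 = 36 - 324 = -288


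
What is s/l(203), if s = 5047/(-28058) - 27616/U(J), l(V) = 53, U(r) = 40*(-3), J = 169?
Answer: 96780511/22306110 ≈ 4.3387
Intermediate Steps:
U(r) = -120
s = 96780511/420870 (s = 5047/(-28058) - 27616/(-120) = 5047*(-1/28058) - 27616*(-1/120) = -5047/28058 + 3452/15 = 96780511/420870 ≈ 229.95)
s/l(203) = (96780511/420870)/53 = (96780511/420870)*(1/53) = 96780511/22306110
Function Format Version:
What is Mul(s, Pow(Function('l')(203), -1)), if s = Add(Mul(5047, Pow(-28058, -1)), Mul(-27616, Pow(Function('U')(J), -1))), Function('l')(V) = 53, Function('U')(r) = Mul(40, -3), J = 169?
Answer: Rational(96780511, 22306110) ≈ 4.3387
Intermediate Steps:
Function('U')(r) = -120
s = Rational(96780511, 420870) (s = Add(Mul(5047, Pow(-28058, -1)), Mul(-27616, Pow(-120, -1))) = Add(Mul(5047, Rational(-1, 28058)), Mul(-27616, Rational(-1, 120))) = Add(Rational(-5047, 28058), Rational(3452, 15)) = Rational(96780511, 420870) ≈ 229.95)
Mul(s, Pow(Function('l')(203), -1)) = Mul(Rational(96780511, 420870), Pow(53, -1)) = Mul(Rational(96780511, 420870), Rational(1, 53)) = Rational(96780511, 22306110)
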